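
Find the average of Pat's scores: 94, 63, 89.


Add the scores:
94 + 63 + 89 = 246
Divide by the number of tests:
246 / 3 = 82

82


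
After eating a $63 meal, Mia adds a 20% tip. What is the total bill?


Calculate the tip:
20% of $63 = $12.60
Add tip to meal cost:
$63 + $12.60 = $75.60

$75.60


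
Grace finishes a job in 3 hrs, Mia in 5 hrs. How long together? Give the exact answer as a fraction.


Grace's rate: 1/3 of the job per hour
Mia's rate: 1/5 of the job per hour
Combined rate: 1/3 + 1/5 = 8/15 per hour
Time = 1 / (8/15) = 15/8 hours (≈ 1.88 hours)

15/8 hours


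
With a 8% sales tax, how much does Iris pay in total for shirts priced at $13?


Calculate the tax:
8% of $13 = $1.04
Add tax to price:
$13 + $1.04 = $14.04

$14.04


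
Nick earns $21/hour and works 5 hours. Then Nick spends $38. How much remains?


Calculate earnings:
5 x $21 = $105
Subtract spending:
$105 - $38 = $67

$67


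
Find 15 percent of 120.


Convert percentage to decimal:
15% = 0.15
Multiply:
120 x 0.15 = 18

18


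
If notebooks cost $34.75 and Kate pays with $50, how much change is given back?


Start with the amount paid:
$50
Subtract the price:
$50 - $34.75 = $15.25

$15.25


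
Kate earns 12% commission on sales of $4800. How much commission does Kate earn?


Convert rate to decimal:
12% = 0.12
Multiply by sales:
$4800 x 0.12 = $576

$576


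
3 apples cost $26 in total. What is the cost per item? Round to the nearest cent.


Total cost: $26
Number of items: 3
Unit price: $26 / 3 = $8.6666... ≈ $8.67

$8.67


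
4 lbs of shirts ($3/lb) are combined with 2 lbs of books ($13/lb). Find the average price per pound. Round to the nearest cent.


Cost of shirts:
4 x $3 = $12
Cost of books:
2 x $13 = $26
Total cost: $12 + $26 = $38
Total weight: 6 lbs
Average: $38 / 6 = $6.3333... ≈ $6.33/lb

$6.33/lb


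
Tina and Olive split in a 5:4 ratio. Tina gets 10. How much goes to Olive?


Find the multiplier:
10 / 5 = 2
Apply to Olive's share:
4 x 2 = 8

8


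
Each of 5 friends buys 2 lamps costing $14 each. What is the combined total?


Cost per person:
2 x $14 = $28
Group total:
5 x $28 = $140

$140


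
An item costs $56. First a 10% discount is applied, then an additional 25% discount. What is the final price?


First discount:
10% of $56 = $5.60
Price after first discount:
$56 - $5.60 = $50.40
Second discount:
25% of $50.40 = $12.60
Final price:
$50.40 - $12.60 = $37.80

$37.80


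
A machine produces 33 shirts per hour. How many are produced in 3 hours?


Production rate: 33 shirts per hour
Time: 3 hours
Total: 33 x 3 = 99 shirts

99 shirts


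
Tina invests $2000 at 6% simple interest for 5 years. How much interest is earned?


Use the formula I = P x R x T / 100
P x R x T = 2000 x 6 x 5 = 60000
I = 60000 / 100 = $600

$600


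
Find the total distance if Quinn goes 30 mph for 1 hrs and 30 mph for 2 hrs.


Leg 1 distance:
30 x 1 = 30 miles
Leg 2 distance:
30 x 2 = 60 miles
Total distance:
30 + 60 = 90 miles

90 miles


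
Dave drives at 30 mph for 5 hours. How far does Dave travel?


Use the formula: distance = speed x time
Speed = 30 mph, Time = 5 hours
30 x 5 = 150 miles

150 miles


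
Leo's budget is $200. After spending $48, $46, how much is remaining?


Add up expenses:
$48 + $46 = $94
Subtract from budget:
$200 - $94 = $106

$106


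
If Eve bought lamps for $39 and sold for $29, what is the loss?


Selling price = $29
Cost price = $39
Loss = cost price - selling price:
Loss = $39 - $29 = $10

$10


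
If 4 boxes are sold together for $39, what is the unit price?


Total cost: $39
Number of items: 4
Unit price: $39 / 4 = $9.75

$9.75


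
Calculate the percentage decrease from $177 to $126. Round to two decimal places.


Find the absolute change:
|126 - 177| = 51
Divide by original and multiply by 100:
51 / 177 x 100 = 28.8135...% ≈ 28.81%

28.81%


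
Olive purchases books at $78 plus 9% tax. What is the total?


Calculate the tax:
9% of $78 = $7.02
Add tax to price:
$78 + $7.02 = $85.02

$85.02


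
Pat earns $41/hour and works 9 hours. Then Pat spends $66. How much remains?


Calculate earnings:
9 x $41 = $369
Subtract spending:
$369 - $66 = $303

$303


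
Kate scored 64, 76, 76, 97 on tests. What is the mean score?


Add the scores:
64 + 76 + 76 + 97 = 313
Divide by the number of tests:
313 / 4 = 78.25

78.25


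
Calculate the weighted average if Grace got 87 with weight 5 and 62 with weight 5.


Weighted sum:
5 x 87 + 5 x 62 = 745
Total weight:
5 + 5 = 10
Weighted average:
745 / 10 = 74.5

74.5


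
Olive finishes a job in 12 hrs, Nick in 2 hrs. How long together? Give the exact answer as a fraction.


Olive's rate: 1/12 of the job per hour
Nick's rate: 1/2 of the job per hour
Combined rate: 1/12 + 1/2 = 7/12 per hour
Time = 1 / (7/12) = 12/7 hours (≈ 1.71 hours)

12/7 hours


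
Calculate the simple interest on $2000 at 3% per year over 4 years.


Use the formula I = P x R x T / 100
P x R x T = 2000 x 3 x 4 = 24000
I = 24000 / 100 = $240

$240


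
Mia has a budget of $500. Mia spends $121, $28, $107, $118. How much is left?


Add up expenses:
$121 + $28 + $107 + $118 = $374
Subtract from budget:
$500 - $374 = $126

$126


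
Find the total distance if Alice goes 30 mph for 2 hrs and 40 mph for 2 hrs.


Leg 1 distance:
30 x 2 = 60 miles
Leg 2 distance:
40 x 2 = 80 miles
Total distance:
60 + 80 = 140 miles

140 miles


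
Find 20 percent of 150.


Convert percentage to decimal:
20% = 0.2
Multiply:
150 x 0.2 = 30

30


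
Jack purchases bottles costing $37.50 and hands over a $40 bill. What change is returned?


Start with the amount paid:
$40
Subtract the price:
$40 - $37.50 = $2.50

$2.50


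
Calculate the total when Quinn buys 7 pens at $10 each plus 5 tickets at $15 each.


Cost of pens:
7 x $10 = $70
Cost of tickets:
5 x $15 = $75
Add both:
$70 + $75 = $145

$145


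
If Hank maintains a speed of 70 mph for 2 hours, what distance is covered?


Use the formula: distance = speed x time
Speed = 70 mph, Time = 2 hours
70 x 2 = 140 miles

140 miles


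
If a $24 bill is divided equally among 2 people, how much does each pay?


Total bill: $24
Number of people: 2
Each pays: $24 / 2 = $12

$12


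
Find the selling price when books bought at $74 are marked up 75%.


Calculate the markup amount:
75% of $74 = $55.50
Add to cost:
$74 + $55.50 = $129.50

$129.50


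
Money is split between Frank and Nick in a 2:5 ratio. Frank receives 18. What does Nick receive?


Find the multiplier:
18 / 2 = 9
Apply to Nick's share:
5 x 9 = 45

45


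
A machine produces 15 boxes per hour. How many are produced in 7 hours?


Production rate: 15 boxes per hour
Time: 7 hours
Total: 15 x 7 = 105 boxes

105 boxes


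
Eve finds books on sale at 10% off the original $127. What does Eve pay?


Calculate the discount amount:
10% of $127 = $12.70
Subtract from original:
$127 - $12.70 = $114.30

$114.30


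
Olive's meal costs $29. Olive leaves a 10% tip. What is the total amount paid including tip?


Calculate the tip:
10% of $29 = $2.90
Add tip to meal cost:
$29 + $2.90 = $31.90

$31.90


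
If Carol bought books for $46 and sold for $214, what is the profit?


Selling price = $214
Cost price = $46
Profit = selling price - cost price:
Profit = $214 - $46 = $168

$168


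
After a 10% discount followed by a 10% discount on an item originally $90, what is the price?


First discount:
10% of $90 = $9
Price after first discount:
$90 - $9 = $81
Second discount:
10% of $81 = $8.10
Final price:
$81 - $8.10 = $72.90

$72.90


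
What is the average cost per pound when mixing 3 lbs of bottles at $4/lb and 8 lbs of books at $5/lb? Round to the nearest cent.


Cost of bottles:
3 x $4 = $12
Cost of books:
8 x $5 = $40
Total cost: $12 + $40 = $52
Total weight: 11 lbs
Average: $52 / 11 = $4.7272... ≈ $4.73/lb

$4.73/lb


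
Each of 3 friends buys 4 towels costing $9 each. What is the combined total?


Cost per person:
4 x $9 = $36
Group total:
3 x $36 = $108

$108


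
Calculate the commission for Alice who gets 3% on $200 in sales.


Convert rate to decimal:
3% = 0.03
Multiply by sales:
$200 x 0.03 = $6

$6


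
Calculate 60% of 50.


Convert percentage to decimal:
60% = 0.6
Multiply:
50 x 0.6 = 30

30


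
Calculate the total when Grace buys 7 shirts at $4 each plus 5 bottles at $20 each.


Cost of shirts:
7 x $4 = $28
Cost of bottles:
5 x $20 = $100
Add both:
$28 + $100 = $128

$128


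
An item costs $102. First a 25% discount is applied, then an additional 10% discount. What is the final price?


First discount:
25% of $102 = $25.50
Price after first discount:
$102 - $25.50 = $76.50
Second discount:
10% of $76.50 = $7.65
Final price:
$76.50 - $7.65 = $68.85

$68.85


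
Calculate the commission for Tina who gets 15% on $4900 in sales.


Convert rate to decimal:
15% = 0.15
Multiply by sales:
$4900 x 0.15 = $735

$735


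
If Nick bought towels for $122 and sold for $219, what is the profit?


Selling price = $219
Cost price = $122
Profit = selling price - cost price:
Profit = $219 - $122 = $97

$97


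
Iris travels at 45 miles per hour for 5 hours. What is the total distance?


Use the formula: distance = speed x time
Speed = 45 mph, Time = 5 hours
45 x 5 = 225 miles

225 miles


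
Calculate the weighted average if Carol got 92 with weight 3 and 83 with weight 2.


Weighted sum:
3 x 92 + 2 x 83 = 442
Total weight:
3 + 2 = 5
Weighted average:
442 / 5 = 88.4

88.4


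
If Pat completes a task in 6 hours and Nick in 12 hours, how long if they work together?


Pat's rate: 1/6 of the job per hour
Nick's rate: 1/12 of the job per hour
Combined rate: 1/6 + 1/12 = 1/4 per hour
Time = 1 / (1/4) = 4 hours

4 hours


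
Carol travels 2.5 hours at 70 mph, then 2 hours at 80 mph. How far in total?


Leg 1 distance:
70 x 2.5 = 175 miles
Leg 2 distance:
80 x 2 = 160 miles
Total distance:
175 + 160 = 335 miles

335 miles


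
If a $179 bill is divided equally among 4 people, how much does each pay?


Total bill: $179
Number of people: 4
Each pays: $179 / 4 = $44.75

$44.75


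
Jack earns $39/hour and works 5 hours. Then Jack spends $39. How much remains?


Calculate earnings:
5 x $39 = $195
Subtract spending:
$195 - $39 = $156

$156


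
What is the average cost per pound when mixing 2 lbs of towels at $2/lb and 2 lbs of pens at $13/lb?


Cost of towels:
2 x $2 = $4
Cost of pens:
2 x $13 = $26
Total cost: $4 + $26 = $30
Total weight: 4 lbs
Average: $30 / 4 = $7.50/lb

$7.50/lb


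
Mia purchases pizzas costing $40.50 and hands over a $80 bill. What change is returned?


Start with the amount paid:
$80
Subtract the price:
$80 - $40.50 = $39.50

$39.50


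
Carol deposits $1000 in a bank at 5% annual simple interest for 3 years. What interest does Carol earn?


Use the formula I = P x R x T / 100
P x R x T = 1000 x 5 x 3 = 15000
I = 15000 / 100 = $150

$150


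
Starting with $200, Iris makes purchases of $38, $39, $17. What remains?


Add up expenses:
$38 + $39 + $17 = $94
Subtract from budget:
$200 - $94 = $106

$106


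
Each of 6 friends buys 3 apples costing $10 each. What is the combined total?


Cost per person:
3 x $10 = $30
Group total:
6 x $30 = $180

$180


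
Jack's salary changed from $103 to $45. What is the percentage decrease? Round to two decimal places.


Find the absolute change:
|45 - 103| = 58
Divide by original and multiply by 100:
58 / 103 x 100 = 56.3106...% ≈ 56.31%

56.31%


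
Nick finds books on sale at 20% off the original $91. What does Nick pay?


Calculate the discount amount:
20% of $91 = $18.20
Subtract from original:
$91 - $18.20 = $72.80

$72.80


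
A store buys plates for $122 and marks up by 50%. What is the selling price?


Calculate the markup amount:
50% of $122 = $61
Add to cost:
$122 + $61 = $183

$183


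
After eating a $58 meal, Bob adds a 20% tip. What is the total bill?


Calculate the tip:
20% of $58 = $11.60
Add tip to meal cost:
$58 + $11.60 = $69.60

$69.60


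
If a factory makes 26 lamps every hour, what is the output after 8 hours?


Production rate: 26 lamps per hour
Time: 8 hours
Total: 26 x 8 = 208 lamps

208 lamps


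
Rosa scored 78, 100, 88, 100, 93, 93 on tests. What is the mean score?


Add the scores:
78 + 100 + 88 + 100 + 93 + 93 = 552
Divide by the number of tests:
552 / 6 = 92

92


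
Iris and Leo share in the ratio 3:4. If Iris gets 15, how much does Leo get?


Find the multiplier:
15 / 3 = 5
Apply to Leo's share:
4 x 5 = 20

20


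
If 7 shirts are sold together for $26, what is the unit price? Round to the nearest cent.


Total cost: $26
Number of items: 7
Unit price: $26 / 7 = $3.7142... ≈ $3.71

$3.71


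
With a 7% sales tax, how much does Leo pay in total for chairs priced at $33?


Calculate the tax:
7% of $33 = $2.31
Add tax to price:
$33 + $2.31 = $35.31

$35.31


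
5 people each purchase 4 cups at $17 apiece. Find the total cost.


Cost per person:
4 x $17 = $68
Group total:
5 x $68 = $340

$340


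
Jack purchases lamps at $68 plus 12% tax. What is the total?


Calculate the tax:
12% of $68 = $8.16
Add tax to price:
$68 + $8.16 = $76.16

$76.16


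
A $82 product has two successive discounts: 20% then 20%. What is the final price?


First discount:
20% of $82 = $16.40
Price after first discount:
$82 - $16.40 = $65.60
Second discount:
20% of $65.60 = $13.12
Final price:
$65.60 - $13.12 = $52.48

$52.48


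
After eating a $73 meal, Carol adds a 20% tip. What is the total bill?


Calculate the tip:
20% of $73 = $14.60
Add tip to meal cost:
$73 + $14.60 = $87.60

$87.60


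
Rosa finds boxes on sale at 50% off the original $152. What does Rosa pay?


Calculate the discount amount:
50% of $152 = $76
Subtract from original:
$152 - $76 = $76

$76


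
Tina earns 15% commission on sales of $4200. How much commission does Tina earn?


Convert rate to decimal:
15% = 0.15
Multiply by sales:
$4200 x 0.15 = $630

$630


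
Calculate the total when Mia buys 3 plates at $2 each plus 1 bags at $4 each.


Cost of plates:
3 x $2 = $6
Cost of bags:
1 x $4 = $4
Add both:
$6 + $4 = $10

$10


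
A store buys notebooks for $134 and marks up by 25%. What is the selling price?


Calculate the markup amount:
25% of $134 = $33.50
Add to cost:
$134 + $33.50 = $167.50

$167.50


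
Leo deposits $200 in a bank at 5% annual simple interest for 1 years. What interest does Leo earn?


Use the formula I = P x R x T / 100
P x R x T = 200 x 5 x 1 = 1000
I = 1000 / 100 = $10

$10


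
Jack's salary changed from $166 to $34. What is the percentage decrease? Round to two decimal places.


Find the absolute change:
|34 - 166| = 132
Divide by original and multiply by 100:
132 / 166 x 100 = 79.5180...% ≈ 79.52%

79.52%


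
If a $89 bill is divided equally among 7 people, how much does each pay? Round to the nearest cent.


Total bill: $89
Number of people: 7
Each pays: $89 / 7 = $12.7142... ≈ $12.71

$12.71


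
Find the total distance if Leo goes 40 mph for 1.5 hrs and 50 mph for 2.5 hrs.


Leg 1 distance:
40 x 1.5 = 60 miles
Leg 2 distance:
50 x 2.5 = 125 miles
Total distance:
60 + 125 = 185 miles

185 miles


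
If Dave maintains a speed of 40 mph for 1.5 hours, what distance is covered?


Use the formula: distance = speed x time
Speed = 40 mph, Time = 1.5 hours
40 x 1.5 = 60 miles

60 miles


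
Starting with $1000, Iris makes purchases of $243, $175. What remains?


Add up expenses:
$243 + $175 = $418
Subtract from budget:
$1000 - $418 = $582

$582


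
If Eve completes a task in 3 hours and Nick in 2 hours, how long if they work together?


Eve's rate: 1/3 of the job per hour
Nick's rate: 1/2 of the job per hour
Combined rate: 1/3 + 1/2 = 5/6 per hour
Time = 1 / (5/6) = 6/5 = 1.2 hours

1.2 hours


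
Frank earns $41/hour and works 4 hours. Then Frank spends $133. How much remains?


Calculate earnings:
4 x $41 = $164
Subtract spending:
$164 - $133 = $31

$31


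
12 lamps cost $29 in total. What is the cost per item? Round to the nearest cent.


Total cost: $29
Number of items: 12
Unit price: $29 / 12 = $2.4166... ≈ $2.42

$2.42


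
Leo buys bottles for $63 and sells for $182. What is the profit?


Selling price = $182
Cost price = $63
Profit = selling price - cost price:
Profit = $182 - $63 = $119

$119


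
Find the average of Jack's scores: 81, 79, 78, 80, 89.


Add the scores:
81 + 79 + 78 + 80 + 89 = 407
Divide by the number of tests:
407 / 5 = 81.4

81.4


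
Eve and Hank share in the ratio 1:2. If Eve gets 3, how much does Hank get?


Find the multiplier:
3 / 1 = 3
Apply to Hank's share:
2 x 3 = 6

6


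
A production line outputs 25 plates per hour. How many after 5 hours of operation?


Production rate: 25 plates per hour
Time: 5 hours
Total: 25 x 5 = 125 plates

125 plates


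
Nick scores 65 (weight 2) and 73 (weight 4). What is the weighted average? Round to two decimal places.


Weighted sum:
2 x 65 + 4 x 73 = 422
Total weight:
2 + 4 = 6
Weighted average:
422 / 6 = 70.3333... ≈ 70.33

70.33


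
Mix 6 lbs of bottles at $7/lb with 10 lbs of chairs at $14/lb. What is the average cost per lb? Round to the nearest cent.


Cost of bottles:
6 x $7 = $42
Cost of chairs:
10 x $14 = $140
Total cost: $42 + $140 = $182
Total weight: 16 lbs
Average: $182 / 16 = $11.375 ≈ $11.38/lb

$11.38/lb


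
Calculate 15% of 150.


Convert percentage to decimal:
15% = 0.15
Multiply:
150 x 0.15 = 22.5

22.5


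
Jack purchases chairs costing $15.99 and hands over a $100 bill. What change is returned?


Start with the amount paid:
$100
Subtract the price:
$100 - $15.99 = $84.01

$84.01


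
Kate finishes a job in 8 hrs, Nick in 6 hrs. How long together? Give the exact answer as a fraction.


Kate's rate: 1/8 of the job per hour
Nick's rate: 1/6 of the job per hour
Combined rate: 1/8 + 1/6 = 7/24 per hour
Time = 1 / (7/24) = 24/7 hours (≈ 3.43 hours)

24/7 hours


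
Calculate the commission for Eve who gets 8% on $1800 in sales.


Convert rate to decimal:
8% = 0.08
Multiply by sales:
$1800 x 0.08 = $144

$144


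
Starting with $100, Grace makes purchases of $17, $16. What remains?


Add up expenses:
$17 + $16 = $33
Subtract from budget:
$100 - $33 = $67

$67


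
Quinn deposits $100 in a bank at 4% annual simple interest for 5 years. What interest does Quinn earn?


Use the formula I = P x R x T / 100
P x R x T = 100 x 4 x 5 = 2000
I = 2000 / 100 = $20

$20


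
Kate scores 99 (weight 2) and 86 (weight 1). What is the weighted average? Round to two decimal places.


Weighted sum:
2 x 99 + 1 x 86 = 284
Total weight:
2 + 1 = 3
Weighted average:
284 / 3 = 94.6666... ≈ 94.67

94.67


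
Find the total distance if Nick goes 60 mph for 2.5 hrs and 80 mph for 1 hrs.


Leg 1 distance:
60 x 2.5 = 150 miles
Leg 2 distance:
80 x 1 = 80 miles
Total distance:
150 + 80 = 230 miles

230 miles


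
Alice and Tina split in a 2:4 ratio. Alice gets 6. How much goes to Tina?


Find the multiplier:
6 / 2 = 3
Apply to Tina's share:
4 x 3 = 12

12


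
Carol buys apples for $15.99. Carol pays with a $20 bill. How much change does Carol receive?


Start with the amount paid:
$20
Subtract the price:
$20 - $15.99 = $4.01

$4.01


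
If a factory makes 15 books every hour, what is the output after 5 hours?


Production rate: 15 books per hour
Time: 5 hours
Total: 15 x 5 = 75 books

75 books


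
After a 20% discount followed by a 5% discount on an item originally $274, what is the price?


First discount:
20% of $274 = $54.80
Price after first discount:
$274 - $54.80 = $219.20
Second discount:
5% of $219.20 = $10.96
Final price:
$219.20 - $10.96 = $208.24

$208.24


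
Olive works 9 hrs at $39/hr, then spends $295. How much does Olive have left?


Calculate earnings:
9 x $39 = $351
Subtract spending:
$351 - $295 = $56

$56


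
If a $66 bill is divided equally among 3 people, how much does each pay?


Total bill: $66
Number of people: 3
Each pays: $66 / 3 = $22

$22


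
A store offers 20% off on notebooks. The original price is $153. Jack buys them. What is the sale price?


Calculate the discount amount:
20% of $153 = $30.60
Subtract from original:
$153 - $30.60 = $122.40

$122.40


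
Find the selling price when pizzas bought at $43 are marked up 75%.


Calculate the markup amount:
75% of $43 = $32.25
Add to cost:
$43 + $32.25 = $75.25

$75.25


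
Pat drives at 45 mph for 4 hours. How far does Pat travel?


Use the formula: distance = speed x time
Speed = 45 mph, Time = 4 hours
45 x 4 = 180 miles

180 miles


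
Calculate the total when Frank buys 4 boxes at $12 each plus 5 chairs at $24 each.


Cost of boxes:
4 x $12 = $48
Cost of chairs:
5 x $24 = $120
Add both:
$48 + $120 = $168

$168


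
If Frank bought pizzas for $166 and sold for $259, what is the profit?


Selling price = $259
Cost price = $166
Profit = selling price - cost price:
Profit = $259 - $166 = $93

$93


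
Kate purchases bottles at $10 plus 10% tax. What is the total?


Calculate the tax:
10% of $10 = $1
Add tax to price:
$10 + $1 = $11

$11


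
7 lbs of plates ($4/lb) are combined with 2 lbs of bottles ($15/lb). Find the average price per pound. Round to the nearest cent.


Cost of plates:
7 x $4 = $28
Cost of bottles:
2 x $15 = $30
Total cost: $28 + $30 = $58
Total weight: 9 lbs
Average: $58 / 9 = $6.4444... ≈ $6.44/lb

$6.44/lb


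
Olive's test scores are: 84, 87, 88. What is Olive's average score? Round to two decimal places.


Add the scores:
84 + 87 + 88 = 259
Divide by the number of tests:
259 / 3 = 86.3333... ≈ 86.33

86.33


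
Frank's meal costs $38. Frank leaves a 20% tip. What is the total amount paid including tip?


Calculate the tip:
20% of $38 = $7.60
Add tip to meal cost:
$38 + $7.60 = $45.60

$45.60


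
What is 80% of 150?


Convert percentage to decimal:
80% = 0.8
Multiply:
150 x 0.8 = 120

120


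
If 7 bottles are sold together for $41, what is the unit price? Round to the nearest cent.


Total cost: $41
Number of items: 7
Unit price: $41 / 7 = $5.8571... ≈ $5.86

$5.86


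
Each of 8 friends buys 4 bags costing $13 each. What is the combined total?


Cost per person:
4 x $13 = $52
Group total:
8 x $52 = $416

$416


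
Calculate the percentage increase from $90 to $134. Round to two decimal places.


Find the absolute change:
|134 - 90| = 44
Divide by original and multiply by 100:
44 / 90 x 100 = 48.8888...% ≈ 48.89%

48.89%


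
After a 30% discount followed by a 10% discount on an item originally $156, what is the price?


First discount:
30% of $156 = $46.80
Price after first discount:
$156 - $46.80 = $109.20
Second discount:
10% of $109.20 = $10.92
Final price:
$109.20 - $10.92 = $98.28

$98.28


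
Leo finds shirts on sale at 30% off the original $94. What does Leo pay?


Calculate the discount amount:
30% of $94 = $28.20
Subtract from original:
$94 - $28.20 = $65.80

$65.80


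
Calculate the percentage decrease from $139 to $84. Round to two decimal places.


Find the absolute change:
|84 - 139| = 55
Divide by original and multiply by 100:
55 / 139 x 100 = 39.5683...% ≈ 39.57%

39.57%


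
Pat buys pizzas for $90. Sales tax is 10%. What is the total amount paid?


Calculate the tax:
10% of $90 = $9
Add tax to price:
$90 + $9 = $99

$99


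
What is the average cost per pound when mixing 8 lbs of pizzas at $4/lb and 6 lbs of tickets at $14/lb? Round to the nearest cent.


Cost of pizzas:
8 x $4 = $32
Cost of tickets:
6 x $14 = $84
Total cost: $32 + $84 = $116
Total weight: 14 lbs
Average: $116 / 14 = $8.2857... ≈ $8.29/lb

$8.29/lb


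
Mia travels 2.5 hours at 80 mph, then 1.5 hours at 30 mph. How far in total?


Leg 1 distance:
80 x 2.5 = 200 miles
Leg 2 distance:
30 x 1.5 = 45 miles
Total distance:
200 + 45 = 245 miles

245 miles


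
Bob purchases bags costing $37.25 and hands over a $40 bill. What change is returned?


Start with the amount paid:
$40
Subtract the price:
$40 - $37.25 = $2.75

$2.75


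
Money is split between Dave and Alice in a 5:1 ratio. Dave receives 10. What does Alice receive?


Find the multiplier:
10 / 5 = 2
Apply to Alice's share:
1 x 2 = 2

2


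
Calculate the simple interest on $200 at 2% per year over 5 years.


Use the formula I = P x R x T / 100
P x R x T = 200 x 2 x 5 = 2000
I = 2000 / 100 = $20

$20


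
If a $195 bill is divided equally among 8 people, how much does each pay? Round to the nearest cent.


Total bill: $195
Number of people: 8
Each pays: $195 / 8 = $24.375 ≈ $24.38

$24.38


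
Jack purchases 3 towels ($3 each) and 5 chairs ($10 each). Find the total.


Cost of towels:
3 x $3 = $9
Cost of chairs:
5 x $10 = $50
Add both:
$9 + $50 = $59

$59


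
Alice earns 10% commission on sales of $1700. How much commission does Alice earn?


Convert rate to decimal:
10% = 0.1
Multiply by sales:
$1700 x 0.1 = $170

$170


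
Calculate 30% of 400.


Convert percentage to decimal:
30% = 0.3
Multiply:
400 x 0.3 = 120

120


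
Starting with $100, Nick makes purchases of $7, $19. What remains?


Add up expenses:
$7 + $19 = $26
Subtract from budget:
$100 - $26 = $74

$74


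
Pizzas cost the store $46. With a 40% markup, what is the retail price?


Calculate the markup amount:
40% of $46 = $18.40
Add to cost:
$46 + $18.40 = $64.40

$64.40


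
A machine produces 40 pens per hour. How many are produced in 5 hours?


Production rate: 40 pens per hour
Time: 5 hours
Total: 40 x 5 = 200 pens

200 pens


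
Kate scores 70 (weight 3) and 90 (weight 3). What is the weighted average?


Weighted sum:
3 x 70 + 3 x 90 = 480
Total weight:
3 + 3 = 6
Weighted average:
480 / 6 = 80

80


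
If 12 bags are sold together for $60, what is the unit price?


Total cost: $60
Number of items: 12
Unit price: $60 / 12 = $5

$5


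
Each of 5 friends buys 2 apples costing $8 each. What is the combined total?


Cost per person:
2 x $8 = $16
Group total:
5 x $16 = $80

$80


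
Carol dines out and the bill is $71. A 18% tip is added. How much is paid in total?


Calculate the tip:
18% of $71 = $12.78
Add tip to meal cost:
$71 + $12.78 = $83.78

$83.78


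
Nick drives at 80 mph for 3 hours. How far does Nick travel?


Use the formula: distance = speed x time
Speed = 80 mph, Time = 3 hours
80 x 3 = 240 miles

240 miles


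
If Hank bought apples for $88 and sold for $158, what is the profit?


Selling price = $158
Cost price = $88
Profit = selling price - cost price:
Profit = $158 - $88 = $70

$70


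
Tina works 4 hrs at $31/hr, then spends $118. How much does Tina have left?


Calculate earnings:
4 x $31 = $124
Subtract spending:
$124 - $118 = $6

$6


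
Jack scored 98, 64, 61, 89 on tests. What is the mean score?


Add the scores:
98 + 64 + 61 + 89 = 312
Divide by the number of tests:
312 / 4 = 78

78


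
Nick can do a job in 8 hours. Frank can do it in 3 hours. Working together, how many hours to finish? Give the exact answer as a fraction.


Nick's rate: 1/8 of the job per hour
Frank's rate: 1/3 of the job per hour
Combined rate: 1/8 + 1/3 = 11/24 per hour
Time = 1 / (11/24) = 24/11 hours (≈ 2.18 hours)

24/11 hours


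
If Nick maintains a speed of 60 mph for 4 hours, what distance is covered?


Use the formula: distance = speed x time
Speed = 60 mph, Time = 4 hours
60 x 4 = 240 miles

240 miles


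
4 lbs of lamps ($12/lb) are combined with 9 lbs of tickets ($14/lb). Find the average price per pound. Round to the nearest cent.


Cost of lamps:
4 x $12 = $48
Cost of tickets:
9 x $14 = $126
Total cost: $48 + $126 = $174
Total weight: 13 lbs
Average: $174 / 13 = $13.3846... ≈ $13.38/lb

$13.38/lb


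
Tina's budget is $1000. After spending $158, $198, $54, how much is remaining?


Add up expenses:
$158 + $198 + $54 = $410
Subtract from budget:
$1000 - $410 = $590

$590


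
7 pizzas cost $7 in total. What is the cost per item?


Total cost: $7
Number of items: 7
Unit price: $7 / 7 = $1

$1


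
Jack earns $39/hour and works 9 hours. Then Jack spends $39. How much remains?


Calculate earnings:
9 x $39 = $351
Subtract spending:
$351 - $39 = $312

$312


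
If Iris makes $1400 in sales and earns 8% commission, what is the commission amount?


Convert rate to decimal:
8% = 0.08
Multiply by sales:
$1400 x 0.08 = $112

$112


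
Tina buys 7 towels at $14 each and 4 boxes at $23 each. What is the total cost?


Cost of towels:
7 x $14 = $98
Cost of boxes:
4 x $23 = $92
Add both:
$98 + $92 = $190

$190


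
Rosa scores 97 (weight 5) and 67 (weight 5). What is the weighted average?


Weighted sum:
5 x 97 + 5 x 67 = 820
Total weight:
5 + 5 = 10
Weighted average:
820 / 10 = 82

82


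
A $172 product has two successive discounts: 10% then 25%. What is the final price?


First discount:
10% of $172 = $17.20
Price after first discount:
$172 - $17.20 = $154.80
Second discount:
25% of $154.80 = $38.70
Final price:
$154.80 - $38.70 = $116.10

$116.10


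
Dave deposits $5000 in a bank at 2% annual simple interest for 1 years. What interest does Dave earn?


Use the formula I = P x R x T / 100
P x R x T = 5000 x 2 x 1 = 10000
I = 10000 / 100 = $100

$100


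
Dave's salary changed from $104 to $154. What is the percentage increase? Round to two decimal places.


Find the absolute change:
|154 - 104| = 50
Divide by original and multiply by 100:
50 / 104 x 100 = 48.0769...% ≈ 48.08%

48.08%


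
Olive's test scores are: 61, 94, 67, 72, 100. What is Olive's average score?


Add the scores:
61 + 94 + 67 + 72 + 100 = 394
Divide by the number of tests:
394 / 5 = 78.8

78.8


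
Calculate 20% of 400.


Convert percentage to decimal:
20% = 0.2
Multiply:
400 x 0.2 = 80

80


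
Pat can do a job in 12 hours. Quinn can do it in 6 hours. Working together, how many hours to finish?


Pat's rate: 1/12 of the job per hour
Quinn's rate: 1/6 of the job per hour
Combined rate: 1/12 + 1/6 = 1/4 per hour
Time = 1 / (1/4) = 4 hours

4 hours


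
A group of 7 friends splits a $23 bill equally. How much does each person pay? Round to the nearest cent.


Total bill: $23
Number of people: 7
Each pays: $23 / 7 = $3.2857... ≈ $3.29

$3.29


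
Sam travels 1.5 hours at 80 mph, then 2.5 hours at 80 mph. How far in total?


Leg 1 distance:
80 x 1.5 = 120 miles
Leg 2 distance:
80 x 2.5 = 200 miles
Total distance:
120 + 200 = 320 miles

320 miles


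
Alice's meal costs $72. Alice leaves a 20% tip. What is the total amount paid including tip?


Calculate the tip:
20% of $72 = $14.40
Add tip to meal cost:
$72 + $14.40 = $86.40

$86.40


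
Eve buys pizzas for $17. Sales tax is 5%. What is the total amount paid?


Calculate the tax:
5% of $17 = $0.85
Add tax to price:
$17 + $0.85 = $17.85

$17.85


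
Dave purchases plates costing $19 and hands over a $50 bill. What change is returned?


Start with the amount paid:
$50
Subtract the price:
$50 - $19 = $31

$31


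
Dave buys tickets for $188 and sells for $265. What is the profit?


Selling price = $265
Cost price = $188
Profit = selling price - cost price:
Profit = $265 - $188 = $77

$77


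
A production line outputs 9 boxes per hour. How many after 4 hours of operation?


Production rate: 9 boxes per hour
Time: 4 hours
Total: 9 x 4 = 36 boxes

36 boxes


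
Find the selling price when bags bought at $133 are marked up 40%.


Calculate the markup amount:
40% of $133 = $53.20
Add to cost:
$133 + $53.20 = $186.20

$186.20


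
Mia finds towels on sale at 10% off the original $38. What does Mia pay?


Calculate the discount amount:
10% of $38 = $3.80
Subtract from original:
$38 - $3.80 = $34.20

$34.20


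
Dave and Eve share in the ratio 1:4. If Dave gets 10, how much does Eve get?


Find the multiplier:
10 / 1 = 10
Apply to Eve's share:
4 x 10 = 40

40


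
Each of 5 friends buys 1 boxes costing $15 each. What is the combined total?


Cost per person:
1 x $15 = $15
Group total:
5 x $15 = $75

$75


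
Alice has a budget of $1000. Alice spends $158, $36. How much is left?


Add up expenses:
$158 + $36 = $194
Subtract from budget:
$1000 - $194 = $806

$806


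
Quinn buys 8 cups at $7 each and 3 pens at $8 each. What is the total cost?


Cost of cups:
8 x $7 = $56
Cost of pens:
3 x $8 = $24
Add both:
$56 + $24 = $80

$80


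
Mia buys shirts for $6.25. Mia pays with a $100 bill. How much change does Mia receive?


Start with the amount paid:
$100
Subtract the price:
$100 - $6.25 = $93.75

$93.75


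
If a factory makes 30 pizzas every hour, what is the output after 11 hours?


Production rate: 30 pizzas per hour
Time: 11 hours
Total: 30 x 11 = 330 pizzas

330 pizzas


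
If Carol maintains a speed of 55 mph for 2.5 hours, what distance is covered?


Use the formula: distance = speed x time
Speed = 55 mph, Time = 2.5 hours
55 x 2.5 = 137.5 miles

137.5 miles


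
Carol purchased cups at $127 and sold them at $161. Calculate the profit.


Selling price = $161
Cost price = $127
Profit = selling price - cost price:
Profit = $161 - $127 = $34

$34


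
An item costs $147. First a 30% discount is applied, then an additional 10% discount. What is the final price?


First discount:
30% of $147 = $44.10
Price after first discount:
$147 - $44.10 = $102.90
Second discount:
10% of $102.90 = $10.29
Final price:
$102.90 - $10.29 = $92.61

$92.61


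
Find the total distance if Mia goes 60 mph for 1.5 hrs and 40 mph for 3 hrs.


Leg 1 distance:
60 x 1.5 = 90 miles
Leg 2 distance:
40 x 3 = 120 miles
Total distance:
90 + 120 = 210 miles

210 miles


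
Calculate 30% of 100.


Convert percentage to decimal:
30% = 0.3
Multiply:
100 x 0.3 = 30

30


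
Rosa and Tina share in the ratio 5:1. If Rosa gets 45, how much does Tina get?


Find the multiplier:
45 / 5 = 9
Apply to Tina's share:
1 x 9 = 9

9


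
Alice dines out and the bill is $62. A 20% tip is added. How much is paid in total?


Calculate the tip:
20% of $62 = $12.40
Add tip to meal cost:
$62 + $12.40 = $74.40

$74.40


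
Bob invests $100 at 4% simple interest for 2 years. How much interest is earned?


Use the formula I = P x R x T / 100
P x R x T = 100 x 4 x 2 = 800
I = 800 / 100 = $8

$8


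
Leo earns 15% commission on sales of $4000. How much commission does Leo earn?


Convert rate to decimal:
15% = 0.15
Multiply by sales:
$4000 x 0.15 = $600

$600


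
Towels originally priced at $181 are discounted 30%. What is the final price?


Calculate the discount amount:
30% of $181 = $54.30
Subtract from original:
$181 - $54.30 = $126.70

$126.70


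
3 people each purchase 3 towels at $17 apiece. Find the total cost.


Cost per person:
3 x $17 = $51
Group total:
3 x $51 = $153

$153


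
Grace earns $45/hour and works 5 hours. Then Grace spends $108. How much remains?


Calculate earnings:
5 x $45 = $225
Subtract spending:
$225 - $108 = $117

$117


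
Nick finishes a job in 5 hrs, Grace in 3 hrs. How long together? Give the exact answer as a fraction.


Nick's rate: 1/5 of the job per hour
Grace's rate: 1/3 of the job per hour
Combined rate: 1/5 + 1/3 = 8/15 per hour
Time = 1 / (8/15) = 15/8 hours (≈ 1.88 hours)

15/8 hours


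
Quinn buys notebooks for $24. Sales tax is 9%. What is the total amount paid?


Calculate the tax:
9% of $24 = $2.16
Add tax to price:
$24 + $2.16 = $26.16

$26.16


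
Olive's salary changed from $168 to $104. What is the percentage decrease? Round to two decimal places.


Find the absolute change:
|104 - 168| = 64
Divide by original and multiply by 100:
64 / 168 x 100 = 38.0952...% ≈ 38.1%

38.1%


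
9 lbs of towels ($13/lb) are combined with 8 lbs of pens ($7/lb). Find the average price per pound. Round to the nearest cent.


Cost of towels:
9 x $13 = $117
Cost of pens:
8 x $7 = $56
Total cost: $117 + $56 = $173
Total weight: 17 lbs
Average: $173 / 17 = $10.1764... ≈ $10.18/lb

$10.18/lb


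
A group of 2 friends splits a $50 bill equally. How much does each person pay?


Total bill: $50
Number of people: 2
Each pays: $50 / 2 = $25

$25


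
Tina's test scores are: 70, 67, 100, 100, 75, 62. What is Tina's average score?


Add the scores:
70 + 67 + 100 + 100 + 75 + 62 = 474
Divide by the number of tests:
474 / 6 = 79

79


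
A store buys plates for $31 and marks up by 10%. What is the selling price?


Calculate the markup amount:
10% of $31 = $3.10
Add to cost:
$31 + $3.10 = $34.10

$34.10


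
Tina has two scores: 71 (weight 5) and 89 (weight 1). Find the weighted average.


Weighted sum:
5 x 71 + 1 x 89 = 444
Total weight:
5 + 1 = 6
Weighted average:
444 / 6 = 74

74


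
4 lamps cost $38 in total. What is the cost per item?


Total cost: $38
Number of items: 4
Unit price: $38 / 4 = $9.50

$9.50


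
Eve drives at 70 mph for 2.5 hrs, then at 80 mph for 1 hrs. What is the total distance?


Leg 1 distance:
70 x 2.5 = 175 miles
Leg 2 distance:
80 x 1 = 80 miles
Total distance:
175 + 80 = 255 miles

255 miles


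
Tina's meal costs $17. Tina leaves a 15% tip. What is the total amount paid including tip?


Calculate the tip:
15% of $17 = $2.55
Add tip to meal cost:
$17 + $2.55 = $19.55

$19.55


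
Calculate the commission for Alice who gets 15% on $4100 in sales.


Convert rate to decimal:
15% = 0.15
Multiply by sales:
$4100 x 0.15 = $615

$615


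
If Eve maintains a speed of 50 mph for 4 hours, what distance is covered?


Use the formula: distance = speed x time
Speed = 50 mph, Time = 4 hours
50 x 4 = 200 miles

200 miles


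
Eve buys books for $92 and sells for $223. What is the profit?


Selling price = $223
Cost price = $92
Profit = selling price - cost price:
Profit = $223 - $92 = $131

$131


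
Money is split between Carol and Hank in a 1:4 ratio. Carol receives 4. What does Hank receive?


Find the multiplier:
4 / 1 = 4
Apply to Hank's share:
4 x 4 = 16

16


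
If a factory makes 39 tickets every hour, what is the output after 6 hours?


Production rate: 39 tickets per hour
Time: 6 hours
Total: 39 x 6 = 234 tickets

234 tickets


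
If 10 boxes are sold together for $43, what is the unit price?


Total cost: $43
Number of items: 10
Unit price: $43 / 10 = $4.30

$4.30


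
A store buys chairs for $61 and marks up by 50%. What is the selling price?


Calculate the markup amount:
50% of $61 = $30.50
Add to cost:
$61 + $30.50 = $91.50

$91.50


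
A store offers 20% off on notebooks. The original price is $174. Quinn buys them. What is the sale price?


Calculate the discount amount:
20% of $174 = $34.80
Subtract from original:
$174 - $34.80 = $139.20

$139.20


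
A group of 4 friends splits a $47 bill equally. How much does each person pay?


Total bill: $47
Number of people: 4
Each pays: $47 / 4 = $11.75

$11.75


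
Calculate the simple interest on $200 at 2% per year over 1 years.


Use the formula I = P x R x T / 100
P x R x T = 200 x 2 x 1 = 400
I = 400 / 100 = $4

$4


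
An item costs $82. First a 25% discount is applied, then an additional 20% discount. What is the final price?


First discount:
25% of $82 = $20.50
Price after first discount:
$82 - $20.50 = $61.50
Second discount:
20% of $61.50 = $12.30
Final price:
$61.50 - $12.30 = $49.20

$49.20
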